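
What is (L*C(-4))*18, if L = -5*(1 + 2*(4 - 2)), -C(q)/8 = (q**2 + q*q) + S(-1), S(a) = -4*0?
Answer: 115200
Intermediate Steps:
S(a) = 0
C(q) = -16*q**2 (C(q) = -8*((q**2 + q*q) + 0) = -8*((q**2 + q**2) + 0) = -8*(2*q**2 + 0) = -16*q**2)
L = -25 (L = -5*(1 + 2*2) = -5*(1 + 4) = -5*5 = -25)
(L*C(-4))*18 = -(-400)*(-4)**2*18 = -(-400)*16*18 = -25*(-256)*18 = 6400*18 = 115200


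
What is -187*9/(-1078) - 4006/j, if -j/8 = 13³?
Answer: 770429/430612 ≈ 1.7891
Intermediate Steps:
j = -17576 (j = -8*13³ = -8*2197 = -17576)
-187*9/(-1078) - 4006/j = -187*9/(-1078) - 4006/(-17576) = -1683*(-1/1078) - 4006*(-1/17576) = 153/98 + 2003/8788 = 770429/430612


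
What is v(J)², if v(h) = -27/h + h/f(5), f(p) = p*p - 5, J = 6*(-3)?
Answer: 9/25 ≈ 0.36000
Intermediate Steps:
J = -18
f(p) = -5 + p² (f(p) = p² - 5 = -5 + p²)
v(h) = -27/h + h/20 (v(h) = -27/h + h/(-5 + 5²) = -27/h + h/(-5 + 25) = -27/h + h/20)
v(J)² = (-27/(-18) + (1/20)*(-18))² = (-27*(-1/18) - 9/10)² = (3/2 - 9/10)² = (⅗)² = 9/25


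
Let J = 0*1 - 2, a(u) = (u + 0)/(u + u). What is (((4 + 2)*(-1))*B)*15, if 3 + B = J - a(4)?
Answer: 495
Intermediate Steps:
a(u) = 1/2 (a(u) = u/((2*u)) = u*(1/(2*u)) = 1/2)
J = -2 (J = 0 - 2 = -2)
B = -11/2 (B = -3 + (-2 - 1*1/2) = -3 + (-2 - 1/2) = -3 - 5/2 = -11/2 ≈ -5.5000)
(((4 + 2)*(-1))*B)*15 = (((4 + 2)*(-1))*(-11/2))*15 = ((6*(-1))*(-11/2))*15 = -6*(-11/2)*15 = 33*15 = 495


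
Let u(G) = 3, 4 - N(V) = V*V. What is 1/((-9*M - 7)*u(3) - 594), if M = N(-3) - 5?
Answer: -1/345 ≈ -0.0028986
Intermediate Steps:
N(V) = 4 - V**2 (N(V) = 4 - V*V = 4 - V**2)
M = -10 (M = (4 - 1*(-3)**2) - 5 = (4 - 1*9) - 5 = (4 - 9) - 5 = -5 - 5 = -10)
1/((-9*M - 7)*u(3) - 594) = 1/((-9*(-10) - 7)*3 - 594) = 1/((-3*(-30) - 7)*3 - 594) = 1/((90 - 7)*3 - 594) = 1/(83*3 - 594) = 1/(249 - 594) = 1/(-345) = -1/345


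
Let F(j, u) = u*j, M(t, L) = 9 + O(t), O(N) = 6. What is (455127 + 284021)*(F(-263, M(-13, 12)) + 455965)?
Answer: 334109678960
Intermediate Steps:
M(t, L) = 15 (M(t, L) = 9 + 6 = 15)
F(j, u) = j*u
(455127 + 284021)*(F(-263, M(-13, 12)) + 455965) = (455127 + 284021)*(-263*15 + 455965) = 739148*(-3945 + 455965) = 739148*452020 = 334109678960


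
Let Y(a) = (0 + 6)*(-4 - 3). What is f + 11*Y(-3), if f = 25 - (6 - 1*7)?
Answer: -436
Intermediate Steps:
Y(a) = -42 (Y(a) = 6*(-7) = -42)
f = 26 (f = 25 - (6 - 7) = 25 - 1*(-1) = 25 + 1 = 26)
f + 11*Y(-3) = 26 + 11*(-42) = 26 - 462 = -436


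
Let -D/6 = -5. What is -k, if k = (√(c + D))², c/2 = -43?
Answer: 56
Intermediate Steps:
c = -86 (c = 2*(-43) = -86)
D = 30 (D = -6*(-5) = 30)
k = -56 (k = (√(-86 + 30))² = (√(-56))² = (2*I*√14)² = -56)
-k = -1*(-56) = 56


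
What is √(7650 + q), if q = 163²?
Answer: √34219 ≈ 184.98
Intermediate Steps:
q = 26569
√(7650 + q) = √(7650 + 26569) = √34219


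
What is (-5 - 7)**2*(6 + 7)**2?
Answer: 24336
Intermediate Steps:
(-5 - 7)**2*(6 + 7)**2 = (-12)**2*13**2 = 144*169 = 24336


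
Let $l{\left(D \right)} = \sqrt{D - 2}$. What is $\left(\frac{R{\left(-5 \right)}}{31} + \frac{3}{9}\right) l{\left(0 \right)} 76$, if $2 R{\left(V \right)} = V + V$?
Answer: $\frac{1216 i \sqrt{2}}{93} \approx 18.491 i$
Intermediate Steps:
$R{\left(V \right)} = V$ ($R{\left(V \right)} = \frac{V + V}{2} = \frac{2 V}{2} = V$)
$l{\left(D \right)} = \sqrt{-2 + D}$
$\left(\frac{R{\left(-5 \right)}}{31} + \frac{3}{9}\right) l{\left(0 \right)} 76 = \left(- \frac{5}{31} + \frac{3}{9}\right) \sqrt{-2 + 0} \cdot 76 = \left(\left(-5\right) \frac{1}{31} + 3 \cdot \frac{1}{9}\right) \sqrt{-2} \cdot 76 = \left(- \frac{5}{31} + \frac{1}{3}\right) i \sqrt{2} \cdot 76 = \frac{16 i \sqrt{2}}{93} \cdot 76 = \frac{1216 i \sqrt{2}}{93}$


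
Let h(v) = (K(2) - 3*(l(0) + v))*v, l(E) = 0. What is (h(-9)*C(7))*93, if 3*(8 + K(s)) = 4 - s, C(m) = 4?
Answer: -65844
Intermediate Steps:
K(s) = -20/3 - s/3 (K(s) = -8 + (4 - s)/3 = -8 + (4/3 - s/3) = -20/3 - s/3)
h(v) = v*(-22/3 - 3*v) (h(v) = ((-20/3 - ⅓*2) - 3*(0 + v))*v = ((-20/3 - ⅔) - 3*v)*v = (-22/3 - 3*v)*v = v*(-22/3 - 3*v))
(h(-9)*C(7))*93 = (-⅓*(-9)*(22 + 9*(-9))*4)*93 = (-⅓*(-9)*(22 - 81)*4)*93 = (-⅓*(-9)*(-59)*4)*93 = -177*4*93 = -708*93 = -65844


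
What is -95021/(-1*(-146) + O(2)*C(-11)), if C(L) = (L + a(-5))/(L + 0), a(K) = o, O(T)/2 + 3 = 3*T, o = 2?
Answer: -1045231/1660 ≈ -629.66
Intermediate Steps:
O(T) = -6 + 6*T (O(T) = -6 + 2*(3*T) = -6 + 6*T)
a(K) = 2
C(L) = (2 + L)/L (C(L) = (L + 2)/(L + 0) = (2 + L)/L)
-95021/(-1*(-146) + O(2)*C(-11)) = -95021/(-1*(-146) + (-6 + 6*2)*((2 - 11)/(-11))) = -95021/(146 + (-6 + 12)*(-1/11*(-9))) = -95021/(146 + 6*(9/11)) = -95021/(146 + 54/11) = -95021/1660/11 = -95021*11/1660 = -1045231/1660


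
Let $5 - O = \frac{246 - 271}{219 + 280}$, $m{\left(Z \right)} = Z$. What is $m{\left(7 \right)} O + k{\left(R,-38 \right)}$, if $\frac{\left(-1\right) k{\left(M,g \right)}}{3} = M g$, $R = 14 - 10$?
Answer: $\frac{245184}{499} \approx 491.35$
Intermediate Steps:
$R = 4$
$k{\left(M,g \right)} = - 3 M g$
$O = \frac{2520}{499}$ ($O = 5 - \frac{246 - 271}{219 + 280} = 5 - - \frac{25}{499} = 5 + \frac{25}{499} = \frac{2520}{499} \approx 5.0501$)
$m{\left(7 \right)} O + k{\left(R,-38 \right)} = 7 \cdot \frac{2520}{499} - 12 \left(-38\right) = \frac{17640}{499} + 456 = \frac{245184}{499}$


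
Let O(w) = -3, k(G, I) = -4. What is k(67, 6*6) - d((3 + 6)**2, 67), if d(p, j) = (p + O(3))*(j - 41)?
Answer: -2032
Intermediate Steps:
d(p, j) = (-41 + j)*(-3 + p) (d(p, j) = (p - 3)*(j - 41) = (-3 + p)*(-41 + j) = (-41 + j)*(-3 + p))
k(67, 6*6) - d((3 + 6)**2, 67) = -4 - (123 - 41*(3 + 6)**2 - 3*67 + 67*(3 + 6)**2) = -4 - (123 - 41*9**2 - 201 + 67*9**2) = -4 - (123 - 41*81 - 201 + 67*81) = -4 - (123 - 3321 - 201 + 5427) = -4 - 1*2028 = -4 - 2028 = -2032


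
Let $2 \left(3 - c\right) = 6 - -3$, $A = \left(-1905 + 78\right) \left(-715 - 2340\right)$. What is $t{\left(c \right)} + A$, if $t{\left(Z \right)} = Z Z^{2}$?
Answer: $\frac{44651853}{8} \approx 5.5815 \cdot 10^{6}$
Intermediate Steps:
$A = 5581485$ ($A = \left(-1827\right) \left(-3055\right) = 5581485$)
$c = - \frac{3}{2}$ ($c = 3 - \frac{6 - -3}{2} = 3 - \frac{6 + 3}{2} = 3 - \frac{9}{2} = - \frac{3}{2} \approx -1.5$)
$t{\left(Z \right)} = Z^{3}$
$t{\left(c \right)} + A = \left(- \frac{3}{2}\right)^{3} + 5581485 = - \frac{27}{8} + 5581485 = \frac{44651853}{8}$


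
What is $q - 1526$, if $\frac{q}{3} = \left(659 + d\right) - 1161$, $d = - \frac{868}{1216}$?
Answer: $- \frac{922379}{304} \approx -3034.1$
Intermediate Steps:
$d = - \frac{217}{304}$ ($d = \left(-868\right) \frac{1}{1216} = - \frac{217}{304} \approx -0.71382$)
$q = - \frac{458475}{304}$ ($q = 3 \left(\left(659 - \frac{217}{304}\right) - 1161\right) = 3 \left(\frac{200119}{304} - 1161\right) = 3 \left(- \frac{152825}{304}\right) = - \frac{458475}{304} \approx -1508.1$)
$q - 1526 = - \frac{458475}{304} - 1526 = - \frac{922379}{304}$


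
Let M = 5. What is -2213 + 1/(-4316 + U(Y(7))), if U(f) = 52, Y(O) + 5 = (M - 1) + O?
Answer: -9436233/4264 ≈ -2213.0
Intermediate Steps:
Y(O) = -1 + O (Y(O) = -5 + ((5 - 1) + O) = -5 + (4 + O) = -1 + O)
-2213 + 1/(-4316 + U(Y(7))) = -2213 + 1/(-4316 + 52) = -2213 + 1/(-4264) = -2213 - 1/4264 = -9436233/4264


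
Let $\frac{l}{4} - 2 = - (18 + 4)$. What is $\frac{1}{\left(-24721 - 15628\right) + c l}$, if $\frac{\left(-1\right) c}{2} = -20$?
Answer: $- \frac{1}{43549} \approx -2.2963 \cdot 10^{-5}$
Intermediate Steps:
$l = -80$ ($l = 8 + 4 \left(- (18 + 4)\right) = 8 + 4 \left(\left(-1\right) 22\right) = 8 + 4 \left(-22\right) = 8 - 88 = -80$)
$c = 40$ ($c = \left(-2\right) \left(-20\right) = 40$)
$\frac{1}{\left(-24721 - 15628\right) + c l} = \frac{1}{\left(-24721 - 15628\right) + 40 \left(-80\right)} = \frac{1}{-40349 - 3200} = \frac{1}{-43549} = - \frac{1}{43549}$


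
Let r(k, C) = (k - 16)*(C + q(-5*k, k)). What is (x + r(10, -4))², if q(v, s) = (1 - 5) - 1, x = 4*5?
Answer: 5476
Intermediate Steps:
x = 20
q(v, s) = -5 (q(v, s) = -4 - 1 = -5)
r(k, C) = (-16 + k)*(-5 + C) (r(k, C) = (k - 16)*(C - 5) = (-16 + k)*(-5 + C))
(x + r(10, -4))² = (20 + (80 - 16*(-4) - 5*10 - 4*10))² = (20 + (80 + 64 - 50 - 40))² = (20 + 54)² = 74² = 5476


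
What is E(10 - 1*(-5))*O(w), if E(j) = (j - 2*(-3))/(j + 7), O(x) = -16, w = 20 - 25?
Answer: -168/11 ≈ -15.273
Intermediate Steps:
w = -5
E(j) = (6 + j)/(7 + j) (E(j) = (j + 6)/(7 + j) = (6 + j)/(7 + j))
E(10 - 1*(-5))*O(w) = ((6 + (10 - 1*(-5)))/(7 + (10 - 1*(-5))))*(-16) = ((6 + (10 + 5))/(7 + (10 + 5)))*(-16) = ((6 + 15)/(7 + 15))*(-16) = (21/22)*(-16) = -168/11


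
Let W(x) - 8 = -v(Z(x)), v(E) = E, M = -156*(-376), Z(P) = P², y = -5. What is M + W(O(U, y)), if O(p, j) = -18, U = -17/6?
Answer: 58340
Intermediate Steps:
U = -17/6 (U = -17*⅙ = -17/6 ≈ -2.8333)
M = 58656
W(x) = 8 - x²
M + W(O(U, y)) = 58656 + (8 - 1*(-18)²) = 58656 + (8 - 1*324) = 58656 + (8 - 324) = 58656 - 316 = 58340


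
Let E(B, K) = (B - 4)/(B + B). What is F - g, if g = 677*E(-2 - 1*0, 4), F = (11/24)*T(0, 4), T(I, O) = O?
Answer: -3041/3 ≈ -1013.7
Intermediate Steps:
E(B, K) = (-4 + B)/(2*B) (E(B, K) = (-4 + B)/((2*B)) = (-4 + B)*(1/(2*B)) = (-4 + B)/(2*B))
F = 11/6 (F = (11/24)*4 = 11/6 ≈ 1.8333)
g = 2031/2 (g = 677*((-4 + (-2 - 1*0))/(2*(-2 - 1*0))) = 677*((-4 + (-2 + 0))/(2*(-2 + 0))) = 677*((1/2)*(-4 - 2)/(-2)) = 677*((1/2)*(-1/2)*(-6)) = 677*(3/2) = 2031/2 ≈ 1015.5)
F - g = 11/6 - 1*2031/2 = 11/6 - 2031/2 = -3041/3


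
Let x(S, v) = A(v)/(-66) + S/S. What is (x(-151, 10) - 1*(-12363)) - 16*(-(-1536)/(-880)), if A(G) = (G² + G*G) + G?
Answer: 681381/55 ≈ 12389.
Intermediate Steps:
A(G) = G + 2*G² (A(G) = (G² + G²) + G = 2*G² + G = G + 2*G²)
x(S, v) = 1 - v*(1 + 2*v)/66 (x(S, v) = (v*(1 + 2*v))/(-66) + S/S = (v*(1 + 2*v))*(-1/66) + 1 = -v*(1 + 2*v)/66 + 1 = 1 - v*(1 + 2*v)/66)
(x(-151, 10) - 1*(-12363)) - 16*(-(-1536)/(-880)) = ((1 - 1/66*10*(1 + 2*10)) - 1*(-12363)) - 16*(-(-1536)/(-880)) = ((1 - 1/66*10*(1 + 20)) + 12363) - 16*(-(-1536)*(-1)/880) = ((1 - 1/66*10*21) + 12363) - 16*(-1*96/55) = ((1 - 35/11) + 12363) - 16*(-96)/55 = (-24/11 + 12363) - 1*(-1536/55) = 135969/11 + 1536/55 = 681381/55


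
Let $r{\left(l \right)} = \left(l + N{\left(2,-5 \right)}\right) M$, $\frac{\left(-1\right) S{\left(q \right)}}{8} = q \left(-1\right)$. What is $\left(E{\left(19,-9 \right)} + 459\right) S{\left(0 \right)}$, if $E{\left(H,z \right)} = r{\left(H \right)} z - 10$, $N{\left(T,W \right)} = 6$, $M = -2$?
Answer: $0$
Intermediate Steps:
$S{\left(q \right)} = 8 q$ ($S{\left(q \right)} = - 8 q \left(-1\right) = - 8 \left(- q\right) = 8 q$)
$r{\left(l \right)} = -12 - 2 l$ ($r{\left(l \right)} = \left(l + 6\right) \left(-2\right) = \left(6 + l\right) \left(-2\right) = -12 - 2 l$)
$E{\left(H,z \right)} = -10 + z \left(-12 - 2 H\right)$ ($E{\left(H,z \right)} = \left(-12 - 2 H\right) z - 10 = z \left(-12 - 2 H\right) - 10 = -10 + z \left(-12 - 2 H\right)$)
$\left(E{\left(19,-9 \right)} + 459\right) S{\left(0 \right)} = \left(\left(-10 + 2 \left(-9\right) \left(-6 - 19\right)\right) + 459\right) 8 \cdot 0 = \left(\left(-10 + 2 \left(-9\right) \left(-6 - 19\right)\right) + 459\right) 0 = \left(\left(-10 + 2 \left(-9\right) \left(-25\right)\right) + 459\right) 0 = \left(\left(-10 + 450\right) + 459\right) 0 = \left(440 + 459\right) 0 = 899 \cdot 0 = 0$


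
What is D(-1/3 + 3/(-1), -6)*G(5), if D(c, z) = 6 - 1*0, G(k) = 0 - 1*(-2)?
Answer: 12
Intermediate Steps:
G(k) = 2 (G(k) = 0 + 2 = 2)
D(c, z) = 6 (D(c, z) = 6 + 0 = 6)
D(-1/3 + 3/(-1), -6)*G(5) = 6*2 = 12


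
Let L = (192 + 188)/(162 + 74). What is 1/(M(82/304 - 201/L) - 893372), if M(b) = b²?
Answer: -577600/507049826311 ≈ -1.1391e-6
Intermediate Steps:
L = 95/59 (L = 380/236 = 380*(1/236) = 95/59 ≈ 1.6102)
1/(M(82/304 - 201/L) - 893372) = 1/((82/304 - 201/95/59)² - 893372) = 1/((82*(1/304) - 201*59/95)² - 893372) = 1/((41/152 - 11859/95)² - 893372) = 1/((-94667/760)² - 893372) = 1/(8961840889/577600 - 893372) = 1/(-507049826311/577600) = -577600/507049826311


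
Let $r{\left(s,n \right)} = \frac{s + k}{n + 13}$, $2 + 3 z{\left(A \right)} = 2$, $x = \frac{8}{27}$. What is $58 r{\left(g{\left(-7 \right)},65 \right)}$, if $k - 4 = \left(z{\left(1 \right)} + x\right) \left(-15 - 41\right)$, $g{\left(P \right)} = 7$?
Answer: $- \frac{4379}{1053} \approx -4.1586$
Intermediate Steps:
$x = \frac{8}{27}$ ($x = 8 \cdot \frac{1}{27} = \frac{8}{27} \approx 0.2963$)
$z{\left(A \right)} = 0$ ($z{\left(A \right)} = - \frac{2}{3} + \frac{1}{3} \cdot 2 = - \frac{2}{3} + \frac{2}{3} = 0$)
$k = - \frac{340}{27}$ ($k = 4 + \left(0 + \frac{8}{27}\right) \left(-15 - 41\right) = 4 + \frac{8}{27} \left(-56\right) = 4 - \frac{448}{27} = - \frac{340}{27} \approx -12.593$)
$r{\left(s,n \right)} = \frac{- \frac{340}{27} + s}{13 + n}$ ($r{\left(s,n \right)} = \frac{s - \frac{340}{27}}{n + 13} = \frac{- \frac{340}{27} + s}{13 + n}$)
$58 r{\left(g{\left(-7 \right)},65 \right)} = 58 \frac{- \frac{340}{27} + 7}{13 + 65} = 58 \cdot \frac{1}{78} \left(- \frac{151}{27}\right) = 58 \left(- \frac{151}{2106}\right) = - \frac{4379}{1053}$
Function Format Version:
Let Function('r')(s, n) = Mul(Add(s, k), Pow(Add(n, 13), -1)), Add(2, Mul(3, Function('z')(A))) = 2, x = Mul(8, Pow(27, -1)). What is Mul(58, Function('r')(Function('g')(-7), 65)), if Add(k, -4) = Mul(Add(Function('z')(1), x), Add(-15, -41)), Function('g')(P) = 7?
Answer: Rational(-4379, 1053) ≈ -4.1586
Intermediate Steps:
x = Rational(8, 27) (x = Mul(8, Rational(1, 27)) = Rational(8, 27) ≈ 0.29630)
Function('z')(A) = 0 (Function('z')(A) = Add(Rational(-2, 3), Mul(Rational(1, 3), 2)) = Add(Rational(-2, 3), Rational(2, 3)) = 0)
k = Rational(-340, 27) (k = Add(4, Mul(Add(0, Rational(8, 27)), Add(-15, -41))) = Add(4, Mul(Rational(8, 27), -56)) = Add(4, Rational(-448, 27)) = Rational(-340, 27) ≈ -12.593)
Function('r')(s, n) = Mul(Pow(Add(13, n), -1), Add(Rational(-340, 27), s)) (Function('r')(s, n) = Mul(Add(s, Rational(-340, 27)), Pow(Add(n, 13), -1)) = Mul(Add(Rational(-340, 27), s), Pow(Add(13, n), -1)) = Mul(Pow(Add(13, n), -1), Add(Rational(-340, 27), s)))
Mul(58, Function('r')(Function('g')(-7), 65)) = Mul(58, Mul(Pow(Add(13, 65), -1), Add(Rational(-340, 27), 7))) = Mul(58, Mul(Pow(78, -1), Rational(-151, 27))) = Mul(58, Mul(Rational(1, 78), Rational(-151, 27))) = Mul(58, Rational(-151, 2106)) = Rational(-4379, 1053)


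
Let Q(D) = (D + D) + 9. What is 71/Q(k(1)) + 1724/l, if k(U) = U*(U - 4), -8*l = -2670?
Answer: 38491/1335 ≈ 28.832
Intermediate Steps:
l = 1335/4 (l = -⅛*(-2670) = 1335/4 ≈ 333.75)
k(U) = U*(-4 + U)
Q(D) = 9 + 2*D (Q(D) = 2*D + 9 = 9 + 2*D)
71/Q(k(1)) + 1724/l = 71/(9 + 2*(1*(-4 + 1))) + 1724/(1335/4) = 71/(9 + 2*(1*(-3))) + 1724*(4/1335) = 71/(9 + 2*(-3)) + 6896/1335 = 71/(9 - 6) + 6896/1335 = 71/3 + 6896/1335 = 38491/1335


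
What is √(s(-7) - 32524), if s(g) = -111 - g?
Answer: 2*I*√8157 ≈ 180.63*I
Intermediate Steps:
√(s(-7) - 32524) = √((-111 - 1*(-7)) - 32524) = √((-111 + 7) - 32524) = √(-104 - 32524) = √(-32628) = 2*I*√8157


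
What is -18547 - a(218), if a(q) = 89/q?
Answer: -4043335/218 ≈ -18547.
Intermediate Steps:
-18547 - a(218) = -18547 - 89/218 = -4043335/218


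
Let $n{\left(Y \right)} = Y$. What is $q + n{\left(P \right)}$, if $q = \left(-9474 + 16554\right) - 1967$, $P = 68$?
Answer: $5181$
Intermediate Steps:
$q = 5113$ ($q = 7080 - 1967 = 5113$)
$q + n{\left(P \right)} = 5113 + 68 = 5181$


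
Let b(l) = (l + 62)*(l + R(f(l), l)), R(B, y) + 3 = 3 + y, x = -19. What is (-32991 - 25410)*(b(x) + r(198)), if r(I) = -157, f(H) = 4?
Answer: 104596191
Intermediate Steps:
R(B, y) = y (R(B, y) = -3 + (3 + y) = y)
b(l) = 2*l*(62 + l) (b(l) = (l + 62)*(l + l) = (62 + l)*(2*l) = 2*l*(62 + l))
(-32991 - 25410)*(b(x) + r(198)) = (-32991 - 25410)*(2*(-19)*(62 - 19) - 157) = -58401*(2*(-19)*43 - 157) = -58401*(-1634 - 157) = -58401*(-1791) = 104596191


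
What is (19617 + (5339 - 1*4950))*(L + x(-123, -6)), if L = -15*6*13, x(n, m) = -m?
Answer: -23286984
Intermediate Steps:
L = -1170 (L = -90*13 = -1170)
(19617 + (5339 - 1*4950))*(L + x(-123, -6)) = (19617 + (5339 - 1*4950))*(-1170 - 1*(-6)) = (19617 + (5339 - 4950))*(-1170 + 6) = (19617 + 389)*(-1164) = 20006*(-1164) = -23286984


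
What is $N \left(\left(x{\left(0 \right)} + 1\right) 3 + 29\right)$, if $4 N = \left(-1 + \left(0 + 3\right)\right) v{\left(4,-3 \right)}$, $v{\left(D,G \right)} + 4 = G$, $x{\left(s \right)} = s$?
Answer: $-112$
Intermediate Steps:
$v{\left(D,G \right)} = -4 + G$
$N = - \frac{7}{2}$ ($N = \frac{\left(-1 + \left(0 + 3\right)\right) \left(-4 - 3\right)}{4} = \frac{\left(-1 + 3\right) \left(-7\right)}{4} = \frac{2 \left(-7\right)}{4} = \frac{1}{4} \left(-14\right) = - \frac{7}{2} \approx -3.5$)
$N \left(\left(x{\left(0 \right)} + 1\right) 3 + 29\right) = - \frac{7 \left(\left(0 + 1\right) 3 + 29\right)}{2} = - \frac{7 \left(1 \cdot 3 + 29\right)}{2} = - \frac{7 \left(3 + 29\right)}{2} = \left(- \frac{7}{2}\right) 32 = -112$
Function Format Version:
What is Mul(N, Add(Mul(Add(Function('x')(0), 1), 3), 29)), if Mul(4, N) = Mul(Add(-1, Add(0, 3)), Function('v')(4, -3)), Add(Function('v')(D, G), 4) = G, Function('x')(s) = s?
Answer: -112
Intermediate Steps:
Function('v')(D, G) = Add(-4, G)
N = Rational(-7, 2) (N = Mul(Rational(1, 4), Mul(Add(-1, Add(0, 3)), Add(-4, -3))) = Mul(Rational(1, 4), Mul(Add(-1, 3), -7)) = Mul(Rational(1, 4), Mul(2, -7)) = Mul(Rational(1, 4), -14) = Rational(-7, 2) ≈ -3.5000)
Mul(N, Add(Mul(Add(Function('x')(0), 1), 3), 29)) = Mul(Rational(-7, 2), Add(Mul(Add(0, 1), 3), 29)) = Mul(Rational(-7, 2), Add(Mul(1, 3), 29)) = Mul(Rational(-7, 2), Add(3, 29)) = Mul(Rational(-7, 2), 32) = -112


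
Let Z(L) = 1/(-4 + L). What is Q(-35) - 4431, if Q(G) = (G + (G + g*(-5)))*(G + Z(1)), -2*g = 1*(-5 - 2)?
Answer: -4018/3 ≈ -1339.3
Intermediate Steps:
g = 7/2 (g = -(-5 - 2)/2 = -(-7)/2 = -1/2*(-7) = 7/2 ≈ 3.5000)
Q(G) = (-35/2 + 2*G)*(-1/3 + G) (Q(G) = (G + (G + (7/2)*(-5)))*(G + 1/(-4 + 1)) = (G + (G - 35/2))*(G + 1/(-3)) = (G + (-35/2 + G))*(G - 1/3) = (-35/2 + 2*G)*(-1/3 + G))
Q(-35) - 4431 = (35/6 + 2*(-35)**2 - 109/6*(-35)) - 4431 = (35/6 + 2*1225 + 3815/6) - 4431 = (35/6 + 2450 + 3815/6) - 4431 = 9275/3 - 4431 = -4018/3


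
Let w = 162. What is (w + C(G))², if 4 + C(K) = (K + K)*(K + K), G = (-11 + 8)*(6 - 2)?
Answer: 538756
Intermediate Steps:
G = -12 (G = -3*4 = -12)
C(K) = -4 + 4*K² (C(K) = -4 + (K + K)*(K + K) = -4 + (2*K)*(2*K) = -4 + 4*K²)
(w + C(G))² = (162 + (-4 + 4*(-12)²))² = (162 + (-4 + 4*144))² = (162 + (-4 + 576))² = (162 + 572)² = 734² = 538756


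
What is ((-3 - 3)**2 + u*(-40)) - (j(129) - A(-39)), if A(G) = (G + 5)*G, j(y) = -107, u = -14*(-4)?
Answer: -771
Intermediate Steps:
u = 56
A(G) = G*(5 + G) (A(G) = (5 + G)*G = G*(5 + G))
((-3 - 3)**2 + u*(-40)) - (j(129) - A(-39)) = ((-3 - 3)**2 + 56*(-40)) - (-107 - (-39)*(5 - 39)) = ((-6)**2 - 2240) - (-107 - (-39)*(-34)) = (36 - 2240) - (-107 - 1*1326) = -2204 - (-107 - 1326) = -2204 - 1*(-1433) = -2204 + 1433 = -771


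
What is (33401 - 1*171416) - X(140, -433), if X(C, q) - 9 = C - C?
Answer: -138024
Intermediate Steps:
X(C, q) = 9 (X(C, q) = 9 + (C - C) = 9 + 0 = 9)
(33401 - 1*171416) - X(140, -433) = (33401 - 1*171416) - 1*9 = (33401 - 171416) - 9 = -138015 - 9 = -138024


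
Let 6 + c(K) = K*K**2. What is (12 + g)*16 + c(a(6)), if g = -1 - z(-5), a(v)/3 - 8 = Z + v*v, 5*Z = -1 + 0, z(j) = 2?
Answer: 283610643/125 ≈ 2.2689e+6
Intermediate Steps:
Z = -1/5 (Z = (-1 + 0)/5 = (1/5)*(-1) = -1/5 ≈ -0.20000)
a(v) = 117/5 + 3*v**2 (a(v) = 24 + 3*(-1/5 + v*v) = 24 + 3*(-1/5 + v**2) = 24 + (-3/5 + 3*v**2) = 117/5 + 3*v**2)
c(K) = -6 + K**3 (c(K) = -6 + K*K**2 = -6 + K**3)
g = -3 (g = -1 - 1*2 = -1 - 2 = -3)
(12 + g)*16 + c(a(6)) = (12 - 3)*16 + (-6 + (117/5 + 3*6**2)**3) = 9*16 + (-6 + (117/5 + 3*36)**3) = 144 + (-6 + (117/5 + 108)**3) = 144 + (-6 + (657/5)**3) = 144 + (-6 + 283593393/125) = 144 + 283592643/125 = 283610643/125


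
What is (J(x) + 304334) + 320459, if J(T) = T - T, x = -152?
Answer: 624793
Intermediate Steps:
J(T) = 0
(J(x) + 304334) + 320459 = (0 + 304334) + 320459 = 304334 + 320459 = 624793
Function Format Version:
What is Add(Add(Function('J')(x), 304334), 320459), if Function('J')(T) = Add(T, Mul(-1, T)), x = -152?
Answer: 624793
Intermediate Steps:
Function('J')(T) = 0
Add(Add(Function('J')(x), 304334), 320459) = Add(Add(0, 304334), 320459) = Add(304334, 320459) = 624793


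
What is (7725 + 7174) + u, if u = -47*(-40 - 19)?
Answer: 17672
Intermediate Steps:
u = 2773 (u = -47*(-59) = 2773)
(7725 + 7174) + u = (7725 + 7174) + 2773 = 14899 + 2773 = 17672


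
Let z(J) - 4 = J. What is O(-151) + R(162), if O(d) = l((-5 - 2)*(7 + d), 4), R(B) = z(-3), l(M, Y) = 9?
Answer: 10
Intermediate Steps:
z(J) = 4 + J
R(B) = 1 (R(B) = 4 - 3 = 1)
O(d) = 9
O(-151) + R(162) = 9 + 1 = 10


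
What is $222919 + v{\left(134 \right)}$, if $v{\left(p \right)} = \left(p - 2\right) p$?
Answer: $240607$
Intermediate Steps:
$v{\left(p \right)} = p \left(-2 + p\right)$ ($v{\left(p \right)} = \left(-2 + p\right) p = p \left(-2 + p\right)$)
$222919 + v{\left(134 \right)} = 222919 + 134 \left(-2 + 134\right) = 222919 + 134 \cdot 132 = 222919 + 17688 = 240607$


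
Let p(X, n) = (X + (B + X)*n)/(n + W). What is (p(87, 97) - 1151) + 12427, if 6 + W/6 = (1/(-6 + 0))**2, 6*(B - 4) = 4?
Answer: 4192164/367 ≈ 11423.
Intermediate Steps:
B = 14/3 (B = 4 + (1/6)*4 = 4 + 2/3 = 14/3 ≈ 4.6667)
W = -215/6 (W = -36 + 6*(1/(-6 + 0))**2 = -36 + 6*(1/(-6))**2 = -36 + 6*(-1/6)**2 = -36 + 6*(1/36) = -36 + 1/6 = -215/6 ≈ -35.833)
p(X, n) = (X + n*(14/3 + X))/(-215/6 + n) (p(X, n) = (X + (14/3 + X)*n)/(n - 215/6) = (X + n*(14/3 + X))/(-215/6 + n))
(p(87, 97) - 1151) + 12427 = (2*(3*87 + 14*97 + 3*87*97)/(-215 + 6*97) - 1151) + 12427 = (2*(261 + 1358 + 25317)/(-215 + 582) - 1151) + 12427 = (2*26936/367 - 1151) + 12427 = (2*(1/367)*26936 - 1151) + 12427 = (53872/367 - 1151) + 12427 = -368545/367 + 12427 = 4192164/367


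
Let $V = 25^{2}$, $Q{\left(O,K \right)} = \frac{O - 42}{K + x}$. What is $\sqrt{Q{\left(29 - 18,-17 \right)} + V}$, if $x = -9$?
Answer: $\frac{9 \sqrt{5226}}{26} \approx 25.024$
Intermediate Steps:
$Q{\left(O,K \right)} = \frac{-42 + O}{-9 + K}$ ($Q{\left(O,K \right)} = \frac{O - 42}{K - 9} = \frac{-42 + O}{-9 + K}$)
$V = 625$
$\sqrt{Q{\left(29 - 18,-17 \right)} + V} = \sqrt{\frac{-42 + \left(29 - 18\right)}{-9 - 17} + 625} = \sqrt{\frac{-42 + 11}{-26} + 625} = \sqrt{\left(- \frac{1}{26}\right) \left(-31\right) + 625} = \sqrt{\frac{31}{26} + 625} = \sqrt{\frac{16281}{26}} = \frac{9 \sqrt{5226}}{26}$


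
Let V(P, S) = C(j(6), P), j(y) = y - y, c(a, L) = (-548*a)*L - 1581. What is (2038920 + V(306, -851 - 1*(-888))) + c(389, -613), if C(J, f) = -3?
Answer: 132711772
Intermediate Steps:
c(a, L) = -1581 - 548*L*a (c(a, L) = -548*L*a - 1581 = -1581 - 548*L*a)
j(y) = 0
V(P, S) = -3
(2038920 + V(306, -851 - 1*(-888))) + c(389, -613) = (2038920 - 3) + (-1581 - 548*(-613)*389) = 2038917 + (-1581 + 130674436) = 2038917 + 130672855 = 132711772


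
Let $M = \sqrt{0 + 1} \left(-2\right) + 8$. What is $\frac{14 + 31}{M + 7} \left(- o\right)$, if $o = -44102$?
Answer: $\frac{1984590}{13} \approx 1.5266 \cdot 10^{5}$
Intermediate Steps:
$M = 6$ ($M = \sqrt{1} \left(-2\right) + 8 = 1 \left(-2\right) + 8 = -2 + 8 = 6$)
$\frac{14 + 31}{M + 7} \left(- o\right) = \frac{14 + 31}{6 + 7} \left(\left(-1\right) \left(-44102\right)\right) = \frac{45}{13} \cdot 44102 = \frac{1984590}{13}$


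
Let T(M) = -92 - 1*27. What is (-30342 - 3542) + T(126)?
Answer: -34003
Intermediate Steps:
T(M) = -119 (T(M) = -92 - 27 = -119)
(-30342 - 3542) + T(126) = (-30342 - 3542) - 119 = -33884 - 119 = -34003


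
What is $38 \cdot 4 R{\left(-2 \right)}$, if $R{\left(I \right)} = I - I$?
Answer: $0$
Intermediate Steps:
$R{\left(I \right)} = 0$
$38 \cdot 4 R{\left(-2 \right)} = 38 \cdot 4 \cdot 0 = 152 \cdot 0 = 0$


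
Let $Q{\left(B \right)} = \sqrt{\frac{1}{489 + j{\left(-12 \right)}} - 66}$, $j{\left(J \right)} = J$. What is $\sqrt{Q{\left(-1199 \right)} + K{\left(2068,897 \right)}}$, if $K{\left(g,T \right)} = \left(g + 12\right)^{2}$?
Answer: $\frac{\sqrt{109375718400 + 159 i \sqrt{1668493}}}{159} \approx 2080.0 + 0.0019529 i$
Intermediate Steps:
$K{\left(g,T \right)} = \left(12 + g\right)^{2}$
$Q{\left(B \right)} = \frac{i \sqrt{1668493}}{159}$ ($Q{\left(B \right)} = \sqrt{\frac{1}{489 - 12} - 66} = \sqrt{\frac{1}{477} - 66} = \sqrt{- \frac{31481}{477}} = \frac{i \sqrt{1668493}}{159}$)
$\sqrt{Q{\left(-1199 \right)} + K{\left(2068,897 \right)}} = \sqrt{\frac{i \sqrt{1668493}}{159} + \left(12 + 2068\right)^{2}} = \sqrt{\frac{i \sqrt{1668493}}{159} + 2080^{2}} = \sqrt{\frac{i \sqrt{1668493}}{159} + 4326400} = \sqrt{4326400 + \frac{i \sqrt{1668493}}{159}}$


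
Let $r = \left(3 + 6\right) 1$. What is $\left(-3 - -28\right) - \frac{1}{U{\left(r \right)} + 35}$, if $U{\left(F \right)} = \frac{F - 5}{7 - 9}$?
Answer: $\frac{824}{33} \approx 24.97$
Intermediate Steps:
$r = 9$ ($r = 9 \cdot 1 = 9$)
$U{\left(F \right)} = \frac{5}{2} - \frac{F}{2}$ ($U{\left(F \right)} = \frac{-5 + F}{-2} = \left(-5 + F\right) \left(- \frac{1}{2}\right) = \frac{5}{2} - \frac{F}{2}$)
$\left(-3 - -28\right) - \frac{1}{U{\left(r \right)} + 35} = \left(-3 - -28\right) - \frac{1}{\left(\frac{5}{2} - \frac{9}{2}\right) + 35} = \left(-3 + 28\right) - \frac{1}{\left(\frac{5}{2} - \frac{9}{2}\right) + 35} = 25 - \frac{1}{-2 + 35} = 25 - \frac{1}{33} = \frac{824}{33}$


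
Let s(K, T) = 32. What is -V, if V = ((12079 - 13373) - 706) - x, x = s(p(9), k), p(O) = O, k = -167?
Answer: 2032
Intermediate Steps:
x = 32
V = -2032 (V = ((12079 - 13373) - 706) - 1*32 = (-1294 - 706) - 32 = -2000 - 32 = -2032)
-V = -1*(-2032) = 2032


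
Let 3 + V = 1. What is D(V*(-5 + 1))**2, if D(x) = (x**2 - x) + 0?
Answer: 3136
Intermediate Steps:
V = -2 (V = -3 + 1 = -2)
D(x) = x**2 - x
D(V*(-5 + 1))**2 = ((-2*(-5 + 1))*(-1 - 2*(-5 + 1)))**2 = ((-2*(-4))*(-1 - 2*(-4)))**2 = (8*(-1 + 8))**2 = (8*7)**2 = 56**2 = 3136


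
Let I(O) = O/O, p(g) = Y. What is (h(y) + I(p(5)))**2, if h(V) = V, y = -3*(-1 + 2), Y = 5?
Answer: 4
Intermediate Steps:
p(g) = 5
I(O) = 1
y = -3 (y = -3*1 = -3)
(h(y) + I(p(5)))**2 = (-3 + 1)**2 = (-2)**2 = 4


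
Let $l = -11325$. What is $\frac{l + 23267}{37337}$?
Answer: $\frac{11942}{37337} \approx 0.31984$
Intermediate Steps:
$\frac{l + 23267}{37337} = \frac{-11325 + 23267}{37337} = 11942 \cdot \frac{1}{37337} = \frac{11942}{37337}$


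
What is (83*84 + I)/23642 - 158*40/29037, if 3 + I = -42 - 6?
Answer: 51547637/686492754 ≈ 0.075088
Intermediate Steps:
I = -51 (I = -3 + (-42 - 6) = -3 - 48 = -51)
(83*84 + I)/23642 - 158*40/29037 = (83*84 - 51)/23642 - 158*40/29037 = (6972 - 51)*(1/23642) - 6320*1/29037 = 6921*(1/23642) - 6320/29037 = 6921/23642 - 6320/29037 = 51547637/686492754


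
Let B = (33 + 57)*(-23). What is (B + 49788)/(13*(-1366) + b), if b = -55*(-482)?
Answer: 23859/4376 ≈ 5.4522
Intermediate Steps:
B = -2070 (B = 90*(-23) = -2070)
b = 26510
(B + 49788)/(13*(-1366) + b) = (-2070 + 49788)/(13*(-1366) + 26510) = 47718/(-17758 + 26510) = 47718/8752 = 47718*(1/8752) = 23859/4376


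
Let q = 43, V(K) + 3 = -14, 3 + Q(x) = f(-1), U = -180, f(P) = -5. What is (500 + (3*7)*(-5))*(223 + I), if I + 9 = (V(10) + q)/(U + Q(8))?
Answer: 7940685/94 ≈ 84475.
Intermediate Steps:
Q(x) = -8 (Q(x) = -3 - 5 = -8)
V(K) = -17 (V(K) = -3 - 14 = -17)
I = -859/94 (I = -9 + (-17 + 43)/(-180 - 8) = -9 + 26/(-188) = -9 + 26*(-1/188) = -9 - 13/94 = -859/94 ≈ -9.1383)
(500 + (3*7)*(-5))*(223 + I) = (500 + (3*7)*(-5))*(223 - 859/94) = (500 + 21*(-5))*(20103/94) = (500 - 105)*(20103/94) = 395*(20103/94) = 7940685/94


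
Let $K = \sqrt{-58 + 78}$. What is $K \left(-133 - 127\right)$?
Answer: $- 520 \sqrt{5} \approx -1162.8$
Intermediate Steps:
$K = 2 \sqrt{5}$ ($K = \sqrt{20} = 2 \sqrt{5} \approx 4.4721$)
$K \left(-133 - 127\right) = 2 \sqrt{5} \left(-133 - 127\right) = 2 \sqrt{5} \left(-260\right) = - 520 \sqrt{5}$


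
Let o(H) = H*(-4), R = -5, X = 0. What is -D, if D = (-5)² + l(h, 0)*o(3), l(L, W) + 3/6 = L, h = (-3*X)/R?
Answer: -31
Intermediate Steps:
o(H) = -4*H
h = 0 (h = -3*0/(-5) = 0*(-⅕) = 0)
l(L, W) = -½ + L
D = 31 (D = (-5)² + (-½ + 0)*(-4*3) = 25 - ½*(-12) = 25 + 6 = 31)
-D = -1*31 = -31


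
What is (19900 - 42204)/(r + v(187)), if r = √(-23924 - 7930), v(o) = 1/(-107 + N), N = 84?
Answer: 512992*I/(I + 23*√31854) ≈ 0.030443 + 124.97*I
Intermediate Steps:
v(o) = -1/23 (v(o) = 1/(-107 + 84) = 1/(-23) = -1/23)
r = I*√31854 (r = √(-31854) = I*√31854 ≈ 178.48*I)
(19900 - 42204)/(r + v(187)) = (19900 - 42204)/(I*√31854 - 1/23) = -22304/(-1/23 + I*√31854)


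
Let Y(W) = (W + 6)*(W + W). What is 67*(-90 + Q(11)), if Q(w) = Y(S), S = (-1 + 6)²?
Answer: 97820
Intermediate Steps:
S = 25 (S = 5² = 25)
Y(W) = 2*W*(6 + W) (Y(W) = (6 + W)*(2*W) = 2*W*(6 + W))
Q(w) = 1550 (Q(w) = 2*25*(6 + 25) = 2*25*31 = 1550)
67*(-90 + Q(11)) = 67*(-90 + 1550) = 67*1460 = 97820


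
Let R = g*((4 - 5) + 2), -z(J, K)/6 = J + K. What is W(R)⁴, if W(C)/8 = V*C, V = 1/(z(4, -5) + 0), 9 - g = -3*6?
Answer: 1679616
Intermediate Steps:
z(J, K) = -6*J - 6*K (z(J, K) = -6*(J + K) = -6*J - 6*K)
g = 27 (g = 9 - (-3)*6 = 9 - 1*(-18) = 9 + 18 = 27)
R = 27 (R = 27*((4 - 5) + 2) = 27*(-1 + 2) = 27*1 = 27)
V = ⅙ (V = 1/((-6*4 - 6*(-5)) + 0) = 1/((-24 + 30) + 0) = 1/(6 + 0) = 1/6 = ⅙ ≈ 0.16667)
W(C) = 4*C/3 (W(C) = 8*(C/6) = 4*C/3)
W(R)⁴ = ((4/3)*27)⁴ = 36⁴ = 1679616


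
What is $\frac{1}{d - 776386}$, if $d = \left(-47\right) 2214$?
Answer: $- \frac{1}{880444} \approx -1.1358 \cdot 10^{-6}$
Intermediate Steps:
$d = -104058$
$\frac{1}{d - 776386} = \frac{1}{-104058 - 776386} = \frac{1}{-880444} = - \frac{1}{880444}$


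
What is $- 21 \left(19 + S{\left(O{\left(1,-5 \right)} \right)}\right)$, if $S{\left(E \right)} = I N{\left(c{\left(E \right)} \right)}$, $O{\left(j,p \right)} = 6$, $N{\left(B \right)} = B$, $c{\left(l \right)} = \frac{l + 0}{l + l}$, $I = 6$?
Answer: $-462$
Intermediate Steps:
$c{\left(l \right)} = \frac{1}{2}$ ($c{\left(l \right)} = \frac{l}{2 l} = l \frac{1}{2 l} = \frac{1}{2}$)
$S{\left(E \right)} = 3$ ($S{\left(E \right)} = 6 \cdot \frac{1}{2} = 3$)
$- 21 \left(19 + S{\left(O{\left(1,-5 \right)} \right)}\right) = - 21 \left(19 + 3\right) = \left(-21\right) 22 = -462$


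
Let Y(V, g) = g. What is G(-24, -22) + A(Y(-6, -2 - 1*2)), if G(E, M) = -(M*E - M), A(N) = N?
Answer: -554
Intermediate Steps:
G(E, M) = M - E*M (G(E, M) = -(E*M - M) = -(-M + E*M) = M - E*M)
G(-24, -22) + A(Y(-6, -2 - 1*2)) = -22*(1 - 1*(-24)) + (-2 - 1*2) = -22*(1 + 24) + (-2 - 2) = -22*25 - 4 = -550 - 4 = -554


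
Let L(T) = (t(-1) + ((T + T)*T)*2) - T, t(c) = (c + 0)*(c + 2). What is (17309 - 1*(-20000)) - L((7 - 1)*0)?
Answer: 37310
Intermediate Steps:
t(c) = c*(2 + c)
L(T) = -1 - T + 4*T**2 (L(T) = (-(2 - 1) + ((T + T)*T)*2) - T = (-1*1 + ((2*T)*T)*2) - T = (-1 + (2*T**2)*2) - T = (-1 + 4*T**2) - T = -1 - T + 4*T**2)
(17309 - 1*(-20000)) - L((7 - 1)*0) = (17309 - 1*(-20000)) - (-1 - (7 - 1)*0 + 4*((7 - 1)*0)**2) = (17309 + 20000) - (-1 - 6*0 + 4*(6*0)**2) = 37309 - (-1 - 1*0 + 4*0**2) = 37309 - (-1 + 0 + 4*0) = 37309 - (-1 + 0 + 0) = 37309 - 1*(-1) = 37309 + 1 = 37310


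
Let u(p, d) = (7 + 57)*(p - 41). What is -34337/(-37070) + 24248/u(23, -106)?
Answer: -53707321/2669040 ≈ -20.122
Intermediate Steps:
u(p, d) = -2624 + 64*p (u(p, d) = 64*(-41 + p) = -2624 + 64*p)
-34337/(-37070) + 24248/u(23, -106) = -34337/(-37070) + 24248/(-2624 + 64*23) = -34337*(-1/37070) + 24248/(-2624 + 1472) = 34337/37070 + 24248/(-1152) = 34337/37070 + 24248*(-1/1152) = 34337/37070 - 3031/144 = -53707321/2669040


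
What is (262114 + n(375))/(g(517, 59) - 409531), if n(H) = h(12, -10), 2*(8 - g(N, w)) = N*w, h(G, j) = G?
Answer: -524252/849549 ≈ -0.61709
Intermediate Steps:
g(N, w) = 8 - N*w/2
n(H) = 12
(262114 + n(375))/(g(517, 59) - 409531) = (262114 + 12)/((8 - 1/2*517*59) - 409531) = 262126/((8 - 30503/2) - 409531) = 262126/(-30487/2 - 409531) = 262126/(-849549/2) = 262126*(-2/849549) = -524252/849549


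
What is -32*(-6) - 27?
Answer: 165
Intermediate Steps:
-32*(-6) - 27 = 192 - 27 = 165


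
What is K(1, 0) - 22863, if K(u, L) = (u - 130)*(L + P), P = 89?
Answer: -34344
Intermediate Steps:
K(u, L) = (-130 + u)*(89 + L) (K(u, L) = (u - 130)*(L + 89) = (-130 + u)*(89 + L))
K(1, 0) - 22863 = (-11570 - 130*0 + 89*1 + 0*1) - 22863 = (-11570 + 0 + 89 + 0) - 22863 = -11481 - 22863 = -34344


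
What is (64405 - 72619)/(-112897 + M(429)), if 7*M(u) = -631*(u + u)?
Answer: 57498/1331677 ≈ 0.043177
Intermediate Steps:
M(u) = -1262*u/7 (M(u) = (-631*(u + u))/7 = (-1262*u)/7 = -1262*u/7)
(64405 - 72619)/(-112897 + M(429)) = (64405 - 72619)/(-112897 - 1262/7*429) = -8214/(-112897 - 541398/7) = -8214/(-1331677/7) = -8214*(-7/1331677) = 57498/1331677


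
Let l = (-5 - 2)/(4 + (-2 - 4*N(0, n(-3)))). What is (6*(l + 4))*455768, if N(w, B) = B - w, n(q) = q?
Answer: 9571128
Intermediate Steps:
l = -1/2 (l = (-5 - 2)/(4 + (-2 - 4*(-3 - 1*0))) = -7/(4 + (-2 - 4*(-3 + 0))) = -7/(4 + (-2 - 4*(-3))) = -7/(4 + (-2 + 12)) = -7/(4 + 10) = -7/14 = -7*1/14 = -1/2 ≈ -0.50000)
(6*(l + 4))*455768 = (6*(-1/2 + 4))*455768 = (6*(7/2))*455768 = 21*455768 = 9571128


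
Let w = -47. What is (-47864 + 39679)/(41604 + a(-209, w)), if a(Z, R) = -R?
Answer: -8185/41651 ≈ -0.19651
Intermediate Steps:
(-47864 + 39679)/(41604 + a(-209, w)) = (-47864 + 39679)/(41604 - 1*(-47)) = -8185/(41604 + 47) = -8185/41651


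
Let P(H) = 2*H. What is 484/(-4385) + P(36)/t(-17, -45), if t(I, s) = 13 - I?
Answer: 2008/877 ≈ 2.2896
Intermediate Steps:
484/(-4385) + P(36)/t(-17, -45) = 484/(-4385) + (2*36)/(13 - 1*(-17)) = 484*(-1/4385) + 72/(13 + 17) = -484/4385 + 72/30 = -484/4385 + 72*(1/30) = -484/4385 + 12/5 = 2008/877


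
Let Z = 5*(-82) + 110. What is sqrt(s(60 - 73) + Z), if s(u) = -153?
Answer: I*sqrt(453) ≈ 21.284*I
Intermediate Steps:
Z = -300 (Z = -410 + 110 = -300)
sqrt(s(60 - 73) + Z) = sqrt(-153 - 300) = sqrt(-453) = I*sqrt(453)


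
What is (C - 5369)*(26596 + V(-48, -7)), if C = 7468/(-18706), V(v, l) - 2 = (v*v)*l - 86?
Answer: -521484386544/9353 ≈ -5.5756e+7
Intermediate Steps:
V(v, l) = -84 + l*v² (V(v, l) = 2 + ((v*v)*l - 86) = 2 + (v²*l - 86) = 2 + (l*v² - 86) = 2 + (-86 + l*v²) = -84 + l*v²)
C = -3734/9353 (C = 7468*(-1/18706) = -3734/9353 ≈ -0.39923)
(C - 5369)*(26596 + V(-48, -7)) = (-3734/9353 - 5369)*(26596 + (-84 - 7*(-48)²)) = -50219991*(26596 + (-84 - 7*2304))/9353 = -50219991*(26596 + (-84 - 16128))/9353 = -50219991*(26596 - 16212)/9353 = -50219991/9353*10384 = -521484386544/9353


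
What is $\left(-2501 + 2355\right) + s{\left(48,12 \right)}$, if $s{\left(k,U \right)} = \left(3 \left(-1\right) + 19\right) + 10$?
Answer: $-120$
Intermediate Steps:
$s{\left(k,U \right)} = 26$ ($s{\left(k,U \right)} = \left(-3 + 19\right) + 10 = 16 + 10 = 26$)
$\left(-2501 + 2355\right) + s{\left(48,12 \right)} = \left(-2501 + 2355\right) + 26 = -146 + 26 = -120$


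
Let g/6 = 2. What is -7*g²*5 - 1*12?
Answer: -5052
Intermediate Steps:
g = 12 (g = 6*2 = 12)
-7*g²*5 - 1*12 = -7*12²*5 - 1*12 = -7*144*5 - 12 = -1008*5 - 12 = -5040 - 12 = -5052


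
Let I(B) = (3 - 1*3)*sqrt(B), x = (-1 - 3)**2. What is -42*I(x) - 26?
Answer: -26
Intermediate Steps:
x = 16 (x = (-4)**2 = 16)
I(B) = 0 (I(B) = (3 - 3)*sqrt(B) = 0*sqrt(B) = 0)
-42*I(x) - 26 = -42*0 - 26 = 0 - 26 = -26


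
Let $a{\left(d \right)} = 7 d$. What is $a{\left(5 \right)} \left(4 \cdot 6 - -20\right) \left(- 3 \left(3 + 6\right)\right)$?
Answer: $-41580$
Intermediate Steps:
$a{\left(5 \right)} \left(4 \cdot 6 - -20\right) \left(- 3 \left(3 + 6\right)\right) = 7 \cdot 5 \left(4 \cdot 6 - -20\right) \left(- 3 \left(3 + 6\right)\right) = 35 \left(24 + 20\right) \left(\left(-3\right) 9\right) = 35 \cdot 44 \left(-27\right) = 1540 \left(-27\right) = -41580$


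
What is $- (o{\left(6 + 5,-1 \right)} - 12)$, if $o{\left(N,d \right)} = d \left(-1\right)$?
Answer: $11$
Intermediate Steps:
$o{\left(N,d \right)} = - d$
$- (o{\left(6 + 5,-1 \right)} - 12) = - (\left(-1\right) \left(-1\right) - 12) = - (1 - 12) = \left(-1\right) \left(-11\right) = 11$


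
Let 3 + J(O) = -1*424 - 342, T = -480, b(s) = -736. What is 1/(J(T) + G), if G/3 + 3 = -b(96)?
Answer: 1/1430 ≈ 0.00069930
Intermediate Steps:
J(O) = -769 (J(O) = -3 + (-1*424 - 342) = -3 + (-424 - 342) = -3 - 766 = -769)
G = 2199 (G = -9 + 3*(-1*(-736)) = -9 + 3*736 = -9 + 2208 = 2199)
1/(J(T) + G) = 1/(-769 + 2199) = 1/1430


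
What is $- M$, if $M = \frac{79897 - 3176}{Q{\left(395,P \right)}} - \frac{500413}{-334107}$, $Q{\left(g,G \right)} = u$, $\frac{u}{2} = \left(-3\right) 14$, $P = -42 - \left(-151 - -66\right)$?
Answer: $\frac{8530329485}{9354996} \approx 911.85$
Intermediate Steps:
$P = 43$ ($P = -42 - \left(-151 + 66\right) = -42 - -85 = -42 + 85 = 43$)
$u = -84$ ($u = 2 \left(\left(-3\right) 14\right) = 2 \left(-42\right) = -84$)
$Q{\left(g,G \right)} = -84$
$M = - \frac{8530329485}{9354996}$ ($M = \frac{79897 - 3176}{-84} - \frac{500413}{-334107} = 76721 \left(- \frac{1}{84}\right) - - \frac{500413}{334107} = - \frac{76721}{84} + \frac{500413}{334107} = - \frac{8530329485}{9354996} \approx -911.85$)
$- M = \left(-1\right) \left(- \frac{8530329485}{9354996}\right) = \frac{8530329485}{9354996}$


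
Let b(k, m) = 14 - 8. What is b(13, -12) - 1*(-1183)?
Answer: 1189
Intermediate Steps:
b(k, m) = 6
b(13, -12) - 1*(-1183) = 6 - 1*(-1183) = 6 + 1183 = 1189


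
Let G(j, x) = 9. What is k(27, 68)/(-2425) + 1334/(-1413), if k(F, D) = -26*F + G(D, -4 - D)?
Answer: -2255741/3426525 ≈ -0.65832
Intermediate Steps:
k(F, D) = 9 - 26*F (k(F, D) = -26*F + 9 = 9 - 26*F)
k(27, 68)/(-2425) + 1334/(-1413) = (9 - 26*27)/(-2425) + 1334/(-1413) = (9 - 702)*(-1/2425) + 1334*(-1/1413) = -693*(-1/2425) - 1334/1413 = 693/2425 - 1334/1413 = -2255741/3426525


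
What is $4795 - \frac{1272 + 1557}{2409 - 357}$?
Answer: $\frac{3278837}{684} \approx 4793.6$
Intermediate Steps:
$4795 - \frac{1272 + 1557}{2409 - 357} = 4795 - \frac{2829}{2052} = 4795 - 2829 \cdot \frac{1}{2052} = 4795 - \frac{943}{684} = \frac{3278837}{684}$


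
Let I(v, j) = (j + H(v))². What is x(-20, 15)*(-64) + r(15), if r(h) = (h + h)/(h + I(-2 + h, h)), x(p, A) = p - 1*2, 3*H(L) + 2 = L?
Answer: 4605838/3271 ≈ 1408.1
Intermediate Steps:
H(L) = -⅔ + L/3
x(p, A) = -2 + p (x(p, A) = p - 2 = -2 + p)
I(v, j) = (-⅔ + j + v/3)² (I(v, j) = (j + (-⅔ + v/3))² = (-⅔ + j + v/3)²)
r(h) = 2*h/(h + (-4 + 4*h)²/9) (r(h) = (h + h)/(h + (-2 + (-2 + h) + 3*h)²/9) = (2*h)/(h + (-4 + 4*h)²/9) = 2*h/(h + (-4 + 4*h)²/9))
x(-20, 15)*(-64) + r(15) = (-2 - 20)*(-64) + 18*15/(9*15 + 16*(-1 + 15)²) = -22*(-64) + 18*15/(135 + 16*14²) = 1408 + 18*15/(135 + 16*196) = 1408 + 18*15/(135 + 3136) = 1408 + 18*15/3271 = 1408 + 18*15*(1/3271) = 1408 + 270/3271 = 4605838/3271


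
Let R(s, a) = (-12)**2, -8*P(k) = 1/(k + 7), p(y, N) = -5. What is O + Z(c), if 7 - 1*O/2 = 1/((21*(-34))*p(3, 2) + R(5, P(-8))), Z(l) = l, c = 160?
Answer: 323117/1857 ≈ 174.00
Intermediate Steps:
P(k) = -1/(8*(7 + k)) (P(k) = -1/(8*(k + 7)) = -1/(8*(7 + k)))
R(s, a) = 144
O = 25997/1857 (O = 14 - 2/((21*(-34))*(-5) + 144) = 14 - 2/(-714*(-5) + 144) = 14 - 2/(3570 + 144) = 14 - 2/3714 = 14 - 2*1/3714 = 14 - 1/1857 = 25997/1857 ≈ 13.999)
O + Z(c) = 25997/1857 + 160 = 323117/1857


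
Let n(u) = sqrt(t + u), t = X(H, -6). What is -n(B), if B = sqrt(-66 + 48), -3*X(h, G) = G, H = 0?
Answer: -sqrt(2 + 3*I*sqrt(2)) ≈ -1.829 - 1.1598*I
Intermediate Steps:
X(h, G) = -G/3
t = 2 (t = -1/3*(-6) = 2)
B = 3*I*sqrt(2) (B = sqrt(-18) = 3*I*sqrt(2) ≈ 4.2426*I)
n(u) = sqrt(2 + u)
-n(B) = -sqrt(2 + 3*I*sqrt(2))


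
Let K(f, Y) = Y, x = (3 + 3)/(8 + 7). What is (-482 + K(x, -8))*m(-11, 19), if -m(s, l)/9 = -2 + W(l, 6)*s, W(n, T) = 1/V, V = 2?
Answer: -33075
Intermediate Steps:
x = 2/5 (x = 6/15 = 6*(1/15) = 2/5 ≈ 0.40000)
W(n, T) = 1/2
m(s, l) = 18 - 9*s/2 (m(s, l) = -9*(-2 + s/2) = 18 - 9*s/2)
(-482 + K(x, -8))*m(-11, 19) = (-482 - 8)*(18 - 9/2*(-11)) = -490*(18 + 99/2) = -490*135/2 = -33075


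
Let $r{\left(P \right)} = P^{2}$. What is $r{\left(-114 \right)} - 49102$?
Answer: $-36106$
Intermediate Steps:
$r{\left(-114 \right)} - 49102 = \left(-114\right)^{2} - 49102 = 12996 - 49102 = -36106$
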